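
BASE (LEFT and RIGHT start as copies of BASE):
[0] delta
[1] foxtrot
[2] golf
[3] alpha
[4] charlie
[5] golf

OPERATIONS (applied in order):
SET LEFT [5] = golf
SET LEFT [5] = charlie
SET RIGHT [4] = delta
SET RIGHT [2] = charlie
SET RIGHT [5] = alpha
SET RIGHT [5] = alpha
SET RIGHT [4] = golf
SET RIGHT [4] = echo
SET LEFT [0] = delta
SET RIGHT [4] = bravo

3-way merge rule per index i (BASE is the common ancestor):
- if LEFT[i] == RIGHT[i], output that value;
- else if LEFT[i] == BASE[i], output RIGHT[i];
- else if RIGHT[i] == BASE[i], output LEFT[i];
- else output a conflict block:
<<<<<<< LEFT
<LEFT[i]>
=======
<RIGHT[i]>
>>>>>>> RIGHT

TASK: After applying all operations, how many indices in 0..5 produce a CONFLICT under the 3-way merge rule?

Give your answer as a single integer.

Answer: 1

Derivation:
Final LEFT:  [delta, foxtrot, golf, alpha, charlie, charlie]
Final RIGHT: [delta, foxtrot, charlie, alpha, bravo, alpha]
i=0: L=delta R=delta -> agree -> delta
i=1: L=foxtrot R=foxtrot -> agree -> foxtrot
i=2: L=golf=BASE, R=charlie -> take RIGHT -> charlie
i=3: L=alpha R=alpha -> agree -> alpha
i=4: L=charlie=BASE, R=bravo -> take RIGHT -> bravo
i=5: BASE=golf L=charlie R=alpha all differ -> CONFLICT
Conflict count: 1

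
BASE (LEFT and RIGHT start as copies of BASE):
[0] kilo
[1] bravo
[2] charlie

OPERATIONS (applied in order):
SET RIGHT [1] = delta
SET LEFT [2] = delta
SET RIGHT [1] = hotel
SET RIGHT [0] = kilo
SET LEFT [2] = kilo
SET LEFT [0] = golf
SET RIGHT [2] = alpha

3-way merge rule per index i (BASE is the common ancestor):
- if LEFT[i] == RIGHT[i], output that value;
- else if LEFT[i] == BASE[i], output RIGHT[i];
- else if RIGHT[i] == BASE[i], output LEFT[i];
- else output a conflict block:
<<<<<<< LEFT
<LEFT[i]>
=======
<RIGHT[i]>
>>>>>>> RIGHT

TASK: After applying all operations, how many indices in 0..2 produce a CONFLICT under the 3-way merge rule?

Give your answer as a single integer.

Answer: 1

Derivation:
Final LEFT:  [golf, bravo, kilo]
Final RIGHT: [kilo, hotel, alpha]
i=0: L=golf, R=kilo=BASE -> take LEFT -> golf
i=1: L=bravo=BASE, R=hotel -> take RIGHT -> hotel
i=2: BASE=charlie L=kilo R=alpha all differ -> CONFLICT
Conflict count: 1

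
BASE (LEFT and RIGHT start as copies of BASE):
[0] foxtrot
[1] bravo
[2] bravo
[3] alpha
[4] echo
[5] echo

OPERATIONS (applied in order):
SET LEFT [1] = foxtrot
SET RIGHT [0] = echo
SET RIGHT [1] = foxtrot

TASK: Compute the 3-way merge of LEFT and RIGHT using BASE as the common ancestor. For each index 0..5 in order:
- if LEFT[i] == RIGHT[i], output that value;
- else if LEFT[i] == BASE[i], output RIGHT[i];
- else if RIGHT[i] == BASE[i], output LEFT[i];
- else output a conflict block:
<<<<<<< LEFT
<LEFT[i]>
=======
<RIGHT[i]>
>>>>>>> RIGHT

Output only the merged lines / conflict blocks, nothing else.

Final LEFT:  [foxtrot, foxtrot, bravo, alpha, echo, echo]
Final RIGHT: [echo, foxtrot, bravo, alpha, echo, echo]
i=0: L=foxtrot=BASE, R=echo -> take RIGHT -> echo
i=1: L=foxtrot R=foxtrot -> agree -> foxtrot
i=2: L=bravo R=bravo -> agree -> bravo
i=3: L=alpha R=alpha -> agree -> alpha
i=4: L=echo R=echo -> agree -> echo
i=5: L=echo R=echo -> agree -> echo

Answer: echo
foxtrot
bravo
alpha
echo
echo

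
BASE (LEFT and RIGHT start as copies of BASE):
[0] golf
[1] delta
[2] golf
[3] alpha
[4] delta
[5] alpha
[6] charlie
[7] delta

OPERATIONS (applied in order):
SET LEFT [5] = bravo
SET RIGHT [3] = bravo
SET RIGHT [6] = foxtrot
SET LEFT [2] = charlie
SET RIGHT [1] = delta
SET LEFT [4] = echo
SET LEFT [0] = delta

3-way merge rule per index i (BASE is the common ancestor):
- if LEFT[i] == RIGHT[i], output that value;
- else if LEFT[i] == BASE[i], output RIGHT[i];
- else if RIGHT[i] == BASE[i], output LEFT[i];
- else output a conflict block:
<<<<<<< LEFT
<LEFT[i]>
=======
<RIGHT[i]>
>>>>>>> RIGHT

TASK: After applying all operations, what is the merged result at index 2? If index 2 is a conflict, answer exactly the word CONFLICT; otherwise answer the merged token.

Final LEFT:  [delta, delta, charlie, alpha, echo, bravo, charlie, delta]
Final RIGHT: [golf, delta, golf, bravo, delta, alpha, foxtrot, delta]
i=0: L=delta, R=golf=BASE -> take LEFT -> delta
i=1: L=delta R=delta -> agree -> delta
i=2: L=charlie, R=golf=BASE -> take LEFT -> charlie
i=3: L=alpha=BASE, R=bravo -> take RIGHT -> bravo
i=4: L=echo, R=delta=BASE -> take LEFT -> echo
i=5: L=bravo, R=alpha=BASE -> take LEFT -> bravo
i=6: L=charlie=BASE, R=foxtrot -> take RIGHT -> foxtrot
i=7: L=delta R=delta -> agree -> delta
Index 2 -> charlie

Answer: charlie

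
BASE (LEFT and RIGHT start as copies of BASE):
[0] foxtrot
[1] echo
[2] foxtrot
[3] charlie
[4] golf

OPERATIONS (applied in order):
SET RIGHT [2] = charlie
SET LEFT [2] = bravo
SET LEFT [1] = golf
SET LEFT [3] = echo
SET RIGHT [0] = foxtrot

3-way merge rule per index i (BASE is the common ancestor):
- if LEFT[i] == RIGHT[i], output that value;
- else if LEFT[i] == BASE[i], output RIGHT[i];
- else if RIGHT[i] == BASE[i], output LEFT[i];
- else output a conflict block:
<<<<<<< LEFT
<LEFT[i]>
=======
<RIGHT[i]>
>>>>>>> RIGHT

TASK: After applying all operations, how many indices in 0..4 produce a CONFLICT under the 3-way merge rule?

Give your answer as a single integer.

Final LEFT:  [foxtrot, golf, bravo, echo, golf]
Final RIGHT: [foxtrot, echo, charlie, charlie, golf]
i=0: L=foxtrot R=foxtrot -> agree -> foxtrot
i=1: L=golf, R=echo=BASE -> take LEFT -> golf
i=2: BASE=foxtrot L=bravo R=charlie all differ -> CONFLICT
i=3: L=echo, R=charlie=BASE -> take LEFT -> echo
i=4: L=golf R=golf -> agree -> golf
Conflict count: 1

Answer: 1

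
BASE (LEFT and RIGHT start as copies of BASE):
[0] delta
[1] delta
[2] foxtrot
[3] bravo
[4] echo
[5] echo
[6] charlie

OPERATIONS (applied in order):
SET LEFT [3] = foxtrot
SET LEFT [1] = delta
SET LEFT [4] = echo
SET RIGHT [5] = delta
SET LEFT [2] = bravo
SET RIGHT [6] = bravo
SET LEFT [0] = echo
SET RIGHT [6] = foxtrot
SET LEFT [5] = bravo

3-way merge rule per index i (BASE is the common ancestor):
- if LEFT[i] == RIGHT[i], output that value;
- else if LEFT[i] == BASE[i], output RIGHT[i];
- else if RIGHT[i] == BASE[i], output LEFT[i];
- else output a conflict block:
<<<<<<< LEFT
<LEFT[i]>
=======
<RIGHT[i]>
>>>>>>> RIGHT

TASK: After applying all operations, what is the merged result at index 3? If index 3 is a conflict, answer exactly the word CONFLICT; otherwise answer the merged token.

Answer: foxtrot

Derivation:
Final LEFT:  [echo, delta, bravo, foxtrot, echo, bravo, charlie]
Final RIGHT: [delta, delta, foxtrot, bravo, echo, delta, foxtrot]
i=0: L=echo, R=delta=BASE -> take LEFT -> echo
i=1: L=delta R=delta -> agree -> delta
i=2: L=bravo, R=foxtrot=BASE -> take LEFT -> bravo
i=3: L=foxtrot, R=bravo=BASE -> take LEFT -> foxtrot
i=4: L=echo R=echo -> agree -> echo
i=5: BASE=echo L=bravo R=delta all differ -> CONFLICT
i=6: L=charlie=BASE, R=foxtrot -> take RIGHT -> foxtrot
Index 3 -> foxtrot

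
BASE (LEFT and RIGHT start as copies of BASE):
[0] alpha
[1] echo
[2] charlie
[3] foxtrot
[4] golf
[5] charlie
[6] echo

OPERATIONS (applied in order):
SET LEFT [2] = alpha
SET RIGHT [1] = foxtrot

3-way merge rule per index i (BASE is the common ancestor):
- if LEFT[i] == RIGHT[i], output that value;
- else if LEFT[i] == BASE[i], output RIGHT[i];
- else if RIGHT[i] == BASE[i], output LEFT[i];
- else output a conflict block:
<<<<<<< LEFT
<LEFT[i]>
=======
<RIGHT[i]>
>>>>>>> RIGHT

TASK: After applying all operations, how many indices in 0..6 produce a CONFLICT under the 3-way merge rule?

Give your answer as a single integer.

Final LEFT:  [alpha, echo, alpha, foxtrot, golf, charlie, echo]
Final RIGHT: [alpha, foxtrot, charlie, foxtrot, golf, charlie, echo]
i=0: L=alpha R=alpha -> agree -> alpha
i=1: L=echo=BASE, R=foxtrot -> take RIGHT -> foxtrot
i=2: L=alpha, R=charlie=BASE -> take LEFT -> alpha
i=3: L=foxtrot R=foxtrot -> agree -> foxtrot
i=4: L=golf R=golf -> agree -> golf
i=5: L=charlie R=charlie -> agree -> charlie
i=6: L=echo R=echo -> agree -> echo
Conflict count: 0

Answer: 0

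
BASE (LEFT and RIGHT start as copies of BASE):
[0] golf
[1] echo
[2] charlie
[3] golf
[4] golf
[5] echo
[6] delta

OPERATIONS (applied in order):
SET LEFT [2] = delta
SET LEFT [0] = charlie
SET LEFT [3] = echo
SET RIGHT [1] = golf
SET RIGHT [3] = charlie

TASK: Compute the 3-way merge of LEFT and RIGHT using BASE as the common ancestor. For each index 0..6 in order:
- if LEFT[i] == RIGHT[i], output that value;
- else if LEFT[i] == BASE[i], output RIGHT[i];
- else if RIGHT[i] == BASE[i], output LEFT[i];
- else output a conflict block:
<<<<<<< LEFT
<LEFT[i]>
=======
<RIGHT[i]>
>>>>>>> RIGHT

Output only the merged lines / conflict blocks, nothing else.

Answer: charlie
golf
delta
<<<<<<< LEFT
echo
=======
charlie
>>>>>>> RIGHT
golf
echo
delta

Derivation:
Final LEFT:  [charlie, echo, delta, echo, golf, echo, delta]
Final RIGHT: [golf, golf, charlie, charlie, golf, echo, delta]
i=0: L=charlie, R=golf=BASE -> take LEFT -> charlie
i=1: L=echo=BASE, R=golf -> take RIGHT -> golf
i=2: L=delta, R=charlie=BASE -> take LEFT -> delta
i=3: BASE=golf L=echo R=charlie all differ -> CONFLICT
i=4: L=golf R=golf -> agree -> golf
i=5: L=echo R=echo -> agree -> echo
i=6: L=delta R=delta -> agree -> delta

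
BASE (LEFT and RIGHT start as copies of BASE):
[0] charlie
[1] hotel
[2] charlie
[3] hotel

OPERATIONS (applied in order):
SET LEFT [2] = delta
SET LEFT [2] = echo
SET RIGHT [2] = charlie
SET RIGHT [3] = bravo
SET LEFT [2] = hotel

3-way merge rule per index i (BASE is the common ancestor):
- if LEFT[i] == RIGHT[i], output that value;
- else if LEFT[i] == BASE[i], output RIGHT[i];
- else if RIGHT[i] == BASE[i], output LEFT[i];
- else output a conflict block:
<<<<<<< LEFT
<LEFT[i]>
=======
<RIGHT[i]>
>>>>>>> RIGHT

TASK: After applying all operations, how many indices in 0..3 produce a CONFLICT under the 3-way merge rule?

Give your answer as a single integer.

Answer: 0

Derivation:
Final LEFT:  [charlie, hotel, hotel, hotel]
Final RIGHT: [charlie, hotel, charlie, bravo]
i=0: L=charlie R=charlie -> agree -> charlie
i=1: L=hotel R=hotel -> agree -> hotel
i=2: L=hotel, R=charlie=BASE -> take LEFT -> hotel
i=3: L=hotel=BASE, R=bravo -> take RIGHT -> bravo
Conflict count: 0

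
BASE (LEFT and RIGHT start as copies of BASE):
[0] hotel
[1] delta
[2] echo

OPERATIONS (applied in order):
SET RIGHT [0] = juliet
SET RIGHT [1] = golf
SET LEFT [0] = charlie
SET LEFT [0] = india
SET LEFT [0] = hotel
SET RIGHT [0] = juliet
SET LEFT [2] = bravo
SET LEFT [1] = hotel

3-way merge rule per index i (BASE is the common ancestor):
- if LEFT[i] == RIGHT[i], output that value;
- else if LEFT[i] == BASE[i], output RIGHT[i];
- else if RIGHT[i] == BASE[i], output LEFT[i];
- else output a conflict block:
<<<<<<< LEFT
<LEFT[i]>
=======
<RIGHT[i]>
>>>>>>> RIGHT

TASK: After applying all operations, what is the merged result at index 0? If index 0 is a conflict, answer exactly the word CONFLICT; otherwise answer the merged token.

Answer: juliet

Derivation:
Final LEFT:  [hotel, hotel, bravo]
Final RIGHT: [juliet, golf, echo]
i=0: L=hotel=BASE, R=juliet -> take RIGHT -> juliet
i=1: BASE=delta L=hotel R=golf all differ -> CONFLICT
i=2: L=bravo, R=echo=BASE -> take LEFT -> bravo
Index 0 -> juliet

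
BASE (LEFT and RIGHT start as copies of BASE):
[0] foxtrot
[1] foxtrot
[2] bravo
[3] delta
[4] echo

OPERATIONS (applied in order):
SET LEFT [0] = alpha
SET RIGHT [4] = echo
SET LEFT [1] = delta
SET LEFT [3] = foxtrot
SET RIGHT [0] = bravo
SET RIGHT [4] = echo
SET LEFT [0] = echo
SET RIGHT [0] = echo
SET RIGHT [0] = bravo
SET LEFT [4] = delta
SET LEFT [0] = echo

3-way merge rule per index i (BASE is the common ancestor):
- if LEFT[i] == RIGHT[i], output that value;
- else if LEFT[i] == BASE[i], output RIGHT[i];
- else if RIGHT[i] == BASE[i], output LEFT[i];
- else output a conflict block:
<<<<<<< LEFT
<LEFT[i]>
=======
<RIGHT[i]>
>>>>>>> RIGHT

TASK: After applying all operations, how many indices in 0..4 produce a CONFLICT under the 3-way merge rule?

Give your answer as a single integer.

Final LEFT:  [echo, delta, bravo, foxtrot, delta]
Final RIGHT: [bravo, foxtrot, bravo, delta, echo]
i=0: BASE=foxtrot L=echo R=bravo all differ -> CONFLICT
i=1: L=delta, R=foxtrot=BASE -> take LEFT -> delta
i=2: L=bravo R=bravo -> agree -> bravo
i=3: L=foxtrot, R=delta=BASE -> take LEFT -> foxtrot
i=4: L=delta, R=echo=BASE -> take LEFT -> delta
Conflict count: 1

Answer: 1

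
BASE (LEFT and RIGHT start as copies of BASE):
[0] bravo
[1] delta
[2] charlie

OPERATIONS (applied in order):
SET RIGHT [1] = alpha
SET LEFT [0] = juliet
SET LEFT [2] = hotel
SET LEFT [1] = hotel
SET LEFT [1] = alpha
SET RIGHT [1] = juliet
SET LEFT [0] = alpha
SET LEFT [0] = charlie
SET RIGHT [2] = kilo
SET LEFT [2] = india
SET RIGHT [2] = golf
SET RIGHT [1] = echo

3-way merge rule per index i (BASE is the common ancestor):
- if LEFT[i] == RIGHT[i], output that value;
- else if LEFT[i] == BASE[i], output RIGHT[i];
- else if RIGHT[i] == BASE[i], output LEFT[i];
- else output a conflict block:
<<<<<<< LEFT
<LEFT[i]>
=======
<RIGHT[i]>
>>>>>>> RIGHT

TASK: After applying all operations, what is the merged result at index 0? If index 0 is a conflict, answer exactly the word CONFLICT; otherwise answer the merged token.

Answer: charlie

Derivation:
Final LEFT:  [charlie, alpha, india]
Final RIGHT: [bravo, echo, golf]
i=0: L=charlie, R=bravo=BASE -> take LEFT -> charlie
i=1: BASE=delta L=alpha R=echo all differ -> CONFLICT
i=2: BASE=charlie L=india R=golf all differ -> CONFLICT
Index 0 -> charlie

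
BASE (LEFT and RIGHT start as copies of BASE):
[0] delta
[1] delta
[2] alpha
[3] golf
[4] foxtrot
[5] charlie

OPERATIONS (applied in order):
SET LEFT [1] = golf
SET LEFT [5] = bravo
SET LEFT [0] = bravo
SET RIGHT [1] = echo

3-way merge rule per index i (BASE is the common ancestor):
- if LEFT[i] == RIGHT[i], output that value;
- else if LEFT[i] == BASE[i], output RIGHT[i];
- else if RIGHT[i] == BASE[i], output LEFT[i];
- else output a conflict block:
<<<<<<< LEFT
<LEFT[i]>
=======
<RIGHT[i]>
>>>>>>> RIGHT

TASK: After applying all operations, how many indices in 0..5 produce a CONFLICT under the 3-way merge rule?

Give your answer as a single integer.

Final LEFT:  [bravo, golf, alpha, golf, foxtrot, bravo]
Final RIGHT: [delta, echo, alpha, golf, foxtrot, charlie]
i=0: L=bravo, R=delta=BASE -> take LEFT -> bravo
i=1: BASE=delta L=golf R=echo all differ -> CONFLICT
i=2: L=alpha R=alpha -> agree -> alpha
i=3: L=golf R=golf -> agree -> golf
i=4: L=foxtrot R=foxtrot -> agree -> foxtrot
i=5: L=bravo, R=charlie=BASE -> take LEFT -> bravo
Conflict count: 1

Answer: 1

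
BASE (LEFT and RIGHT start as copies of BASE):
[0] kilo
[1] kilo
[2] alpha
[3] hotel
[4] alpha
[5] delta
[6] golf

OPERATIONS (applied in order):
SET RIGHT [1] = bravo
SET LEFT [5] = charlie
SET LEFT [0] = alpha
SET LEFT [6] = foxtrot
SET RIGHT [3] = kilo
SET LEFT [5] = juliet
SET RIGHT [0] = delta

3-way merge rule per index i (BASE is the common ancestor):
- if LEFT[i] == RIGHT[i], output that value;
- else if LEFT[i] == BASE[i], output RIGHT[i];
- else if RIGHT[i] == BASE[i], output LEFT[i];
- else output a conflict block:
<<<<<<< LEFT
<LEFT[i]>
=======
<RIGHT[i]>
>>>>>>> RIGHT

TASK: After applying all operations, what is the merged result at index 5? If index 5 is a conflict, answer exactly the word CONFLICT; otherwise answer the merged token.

Final LEFT:  [alpha, kilo, alpha, hotel, alpha, juliet, foxtrot]
Final RIGHT: [delta, bravo, alpha, kilo, alpha, delta, golf]
i=0: BASE=kilo L=alpha R=delta all differ -> CONFLICT
i=1: L=kilo=BASE, R=bravo -> take RIGHT -> bravo
i=2: L=alpha R=alpha -> agree -> alpha
i=3: L=hotel=BASE, R=kilo -> take RIGHT -> kilo
i=4: L=alpha R=alpha -> agree -> alpha
i=5: L=juliet, R=delta=BASE -> take LEFT -> juliet
i=6: L=foxtrot, R=golf=BASE -> take LEFT -> foxtrot
Index 5 -> juliet

Answer: juliet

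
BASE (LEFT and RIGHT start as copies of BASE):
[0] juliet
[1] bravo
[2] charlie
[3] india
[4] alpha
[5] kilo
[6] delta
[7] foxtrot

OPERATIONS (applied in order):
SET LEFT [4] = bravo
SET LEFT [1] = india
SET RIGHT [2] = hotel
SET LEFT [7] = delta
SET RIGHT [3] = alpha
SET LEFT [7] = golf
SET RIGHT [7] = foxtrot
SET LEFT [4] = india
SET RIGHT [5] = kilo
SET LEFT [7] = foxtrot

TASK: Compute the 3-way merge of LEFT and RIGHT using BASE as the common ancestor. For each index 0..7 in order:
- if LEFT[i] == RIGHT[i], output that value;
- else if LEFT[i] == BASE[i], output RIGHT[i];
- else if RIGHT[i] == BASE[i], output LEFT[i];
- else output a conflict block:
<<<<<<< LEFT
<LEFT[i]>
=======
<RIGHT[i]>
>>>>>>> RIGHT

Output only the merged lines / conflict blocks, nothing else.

Answer: juliet
india
hotel
alpha
india
kilo
delta
foxtrot

Derivation:
Final LEFT:  [juliet, india, charlie, india, india, kilo, delta, foxtrot]
Final RIGHT: [juliet, bravo, hotel, alpha, alpha, kilo, delta, foxtrot]
i=0: L=juliet R=juliet -> agree -> juliet
i=1: L=india, R=bravo=BASE -> take LEFT -> india
i=2: L=charlie=BASE, R=hotel -> take RIGHT -> hotel
i=3: L=india=BASE, R=alpha -> take RIGHT -> alpha
i=4: L=india, R=alpha=BASE -> take LEFT -> india
i=5: L=kilo R=kilo -> agree -> kilo
i=6: L=delta R=delta -> agree -> delta
i=7: L=foxtrot R=foxtrot -> agree -> foxtrot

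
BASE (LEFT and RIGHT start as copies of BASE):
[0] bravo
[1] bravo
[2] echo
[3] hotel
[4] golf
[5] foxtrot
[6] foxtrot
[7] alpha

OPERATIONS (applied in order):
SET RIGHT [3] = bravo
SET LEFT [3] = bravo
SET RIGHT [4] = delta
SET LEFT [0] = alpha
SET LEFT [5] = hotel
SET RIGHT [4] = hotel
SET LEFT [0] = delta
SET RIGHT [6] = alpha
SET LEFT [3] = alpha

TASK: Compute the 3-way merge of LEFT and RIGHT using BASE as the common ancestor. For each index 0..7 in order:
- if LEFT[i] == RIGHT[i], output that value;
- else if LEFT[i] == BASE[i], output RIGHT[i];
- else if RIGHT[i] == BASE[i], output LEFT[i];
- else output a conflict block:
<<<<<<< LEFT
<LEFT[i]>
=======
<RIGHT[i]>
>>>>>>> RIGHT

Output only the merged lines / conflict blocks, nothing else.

Final LEFT:  [delta, bravo, echo, alpha, golf, hotel, foxtrot, alpha]
Final RIGHT: [bravo, bravo, echo, bravo, hotel, foxtrot, alpha, alpha]
i=0: L=delta, R=bravo=BASE -> take LEFT -> delta
i=1: L=bravo R=bravo -> agree -> bravo
i=2: L=echo R=echo -> agree -> echo
i=3: BASE=hotel L=alpha R=bravo all differ -> CONFLICT
i=4: L=golf=BASE, R=hotel -> take RIGHT -> hotel
i=5: L=hotel, R=foxtrot=BASE -> take LEFT -> hotel
i=6: L=foxtrot=BASE, R=alpha -> take RIGHT -> alpha
i=7: L=alpha R=alpha -> agree -> alpha

Answer: delta
bravo
echo
<<<<<<< LEFT
alpha
=======
bravo
>>>>>>> RIGHT
hotel
hotel
alpha
alpha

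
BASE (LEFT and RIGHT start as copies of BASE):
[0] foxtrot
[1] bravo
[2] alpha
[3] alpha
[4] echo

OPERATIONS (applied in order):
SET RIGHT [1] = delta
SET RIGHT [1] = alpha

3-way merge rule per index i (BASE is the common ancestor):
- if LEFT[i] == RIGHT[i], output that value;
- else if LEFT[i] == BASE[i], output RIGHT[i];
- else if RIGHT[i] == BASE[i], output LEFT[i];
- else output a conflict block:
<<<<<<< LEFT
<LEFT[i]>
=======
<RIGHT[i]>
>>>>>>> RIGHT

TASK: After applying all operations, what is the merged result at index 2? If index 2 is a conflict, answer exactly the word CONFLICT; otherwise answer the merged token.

Final LEFT:  [foxtrot, bravo, alpha, alpha, echo]
Final RIGHT: [foxtrot, alpha, alpha, alpha, echo]
i=0: L=foxtrot R=foxtrot -> agree -> foxtrot
i=1: L=bravo=BASE, R=alpha -> take RIGHT -> alpha
i=2: L=alpha R=alpha -> agree -> alpha
i=3: L=alpha R=alpha -> agree -> alpha
i=4: L=echo R=echo -> agree -> echo
Index 2 -> alpha

Answer: alpha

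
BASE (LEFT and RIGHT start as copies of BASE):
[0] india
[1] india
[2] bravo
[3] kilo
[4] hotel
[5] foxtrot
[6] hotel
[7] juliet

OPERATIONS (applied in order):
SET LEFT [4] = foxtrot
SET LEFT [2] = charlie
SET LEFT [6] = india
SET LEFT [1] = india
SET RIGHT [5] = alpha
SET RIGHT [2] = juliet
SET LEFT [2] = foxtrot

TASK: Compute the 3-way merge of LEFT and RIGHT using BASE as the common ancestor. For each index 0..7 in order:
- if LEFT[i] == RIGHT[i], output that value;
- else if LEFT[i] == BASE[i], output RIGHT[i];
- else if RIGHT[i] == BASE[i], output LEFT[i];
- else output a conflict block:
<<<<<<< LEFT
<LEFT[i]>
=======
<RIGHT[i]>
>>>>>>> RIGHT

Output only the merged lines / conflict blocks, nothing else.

Answer: india
india
<<<<<<< LEFT
foxtrot
=======
juliet
>>>>>>> RIGHT
kilo
foxtrot
alpha
india
juliet

Derivation:
Final LEFT:  [india, india, foxtrot, kilo, foxtrot, foxtrot, india, juliet]
Final RIGHT: [india, india, juliet, kilo, hotel, alpha, hotel, juliet]
i=0: L=india R=india -> agree -> india
i=1: L=india R=india -> agree -> india
i=2: BASE=bravo L=foxtrot R=juliet all differ -> CONFLICT
i=3: L=kilo R=kilo -> agree -> kilo
i=4: L=foxtrot, R=hotel=BASE -> take LEFT -> foxtrot
i=5: L=foxtrot=BASE, R=alpha -> take RIGHT -> alpha
i=6: L=india, R=hotel=BASE -> take LEFT -> india
i=7: L=juliet R=juliet -> agree -> juliet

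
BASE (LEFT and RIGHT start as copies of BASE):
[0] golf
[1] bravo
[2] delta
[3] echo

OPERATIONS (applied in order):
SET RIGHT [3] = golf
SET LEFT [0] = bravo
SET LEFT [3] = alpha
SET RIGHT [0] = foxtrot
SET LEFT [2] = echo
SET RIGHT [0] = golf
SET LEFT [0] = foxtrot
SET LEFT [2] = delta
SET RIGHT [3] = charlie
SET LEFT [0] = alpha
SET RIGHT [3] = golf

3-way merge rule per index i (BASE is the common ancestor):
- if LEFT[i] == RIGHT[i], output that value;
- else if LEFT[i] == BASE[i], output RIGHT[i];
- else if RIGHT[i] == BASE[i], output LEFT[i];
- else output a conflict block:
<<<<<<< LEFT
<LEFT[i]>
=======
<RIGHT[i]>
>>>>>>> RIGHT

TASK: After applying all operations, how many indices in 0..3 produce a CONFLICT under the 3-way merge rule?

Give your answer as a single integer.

Final LEFT:  [alpha, bravo, delta, alpha]
Final RIGHT: [golf, bravo, delta, golf]
i=0: L=alpha, R=golf=BASE -> take LEFT -> alpha
i=1: L=bravo R=bravo -> agree -> bravo
i=2: L=delta R=delta -> agree -> delta
i=3: BASE=echo L=alpha R=golf all differ -> CONFLICT
Conflict count: 1

Answer: 1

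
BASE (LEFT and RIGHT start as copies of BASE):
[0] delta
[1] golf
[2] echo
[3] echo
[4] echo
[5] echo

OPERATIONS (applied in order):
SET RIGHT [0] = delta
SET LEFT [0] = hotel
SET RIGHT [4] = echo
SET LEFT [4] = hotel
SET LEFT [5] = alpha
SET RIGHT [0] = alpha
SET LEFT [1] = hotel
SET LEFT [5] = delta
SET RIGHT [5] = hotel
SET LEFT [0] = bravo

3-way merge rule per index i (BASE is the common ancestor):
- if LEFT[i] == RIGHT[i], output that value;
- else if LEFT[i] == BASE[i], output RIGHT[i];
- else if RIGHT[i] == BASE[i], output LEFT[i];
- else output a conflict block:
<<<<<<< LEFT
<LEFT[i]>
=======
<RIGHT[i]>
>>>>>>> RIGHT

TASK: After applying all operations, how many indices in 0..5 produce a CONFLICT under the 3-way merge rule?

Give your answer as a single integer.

Answer: 2

Derivation:
Final LEFT:  [bravo, hotel, echo, echo, hotel, delta]
Final RIGHT: [alpha, golf, echo, echo, echo, hotel]
i=0: BASE=delta L=bravo R=alpha all differ -> CONFLICT
i=1: L=hotel, R=golf=BASE -> take LEFT -> hotel
i=2: L=echo R=echo -> agree -> echo
i=3: L=echo R=echo -> agree -> echo
i=4: L=hotel, R=echo=BASE -> take LEFT -> hotel
i=5: BASE=echo L=delta R=hotel all differ -> CONFLICT
Conflict count: 2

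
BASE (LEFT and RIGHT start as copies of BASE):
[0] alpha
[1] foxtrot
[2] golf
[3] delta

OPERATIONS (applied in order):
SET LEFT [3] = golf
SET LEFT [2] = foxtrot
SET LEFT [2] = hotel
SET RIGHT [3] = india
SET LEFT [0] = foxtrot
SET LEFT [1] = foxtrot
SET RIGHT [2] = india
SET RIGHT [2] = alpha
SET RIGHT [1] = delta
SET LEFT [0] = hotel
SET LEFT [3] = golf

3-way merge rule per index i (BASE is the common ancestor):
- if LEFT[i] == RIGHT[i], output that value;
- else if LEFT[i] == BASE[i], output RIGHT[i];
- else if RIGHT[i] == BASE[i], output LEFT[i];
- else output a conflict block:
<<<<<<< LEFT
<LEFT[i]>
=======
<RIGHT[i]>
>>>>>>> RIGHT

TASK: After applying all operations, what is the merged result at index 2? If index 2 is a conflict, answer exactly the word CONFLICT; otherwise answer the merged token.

Final LEFT:  [hotel, foxtrot, hotel, golf]
Final RIGHT: [alpha, delta, alpha, india]
i=0: L=hotel, R=alpha=BASE -> take LEFT -> hotel
i=1: L=foxtrot=BASE, R=delta -> take RIGHT -> delta
i=2: BASE=golf L=hotel R=alpha all differ -> CONFLICT
i=3: BASE=delta L=golf R=india all differ -> CONFLICT
Index 2 -> CONFLICT

Answer: CONFLICT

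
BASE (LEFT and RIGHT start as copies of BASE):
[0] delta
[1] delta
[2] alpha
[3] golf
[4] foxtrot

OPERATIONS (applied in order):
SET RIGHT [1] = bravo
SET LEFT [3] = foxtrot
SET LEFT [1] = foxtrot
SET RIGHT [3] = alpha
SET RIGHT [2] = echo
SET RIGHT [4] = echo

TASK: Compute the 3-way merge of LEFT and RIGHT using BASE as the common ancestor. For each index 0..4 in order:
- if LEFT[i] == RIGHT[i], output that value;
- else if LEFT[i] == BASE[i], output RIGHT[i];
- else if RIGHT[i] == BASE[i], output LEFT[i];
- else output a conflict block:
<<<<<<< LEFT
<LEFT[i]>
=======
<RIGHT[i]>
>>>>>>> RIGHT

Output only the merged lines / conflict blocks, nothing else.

Answer: delta
<<<<<<< LEFT
foxtrot
=======
bravo
>>>>>>> RIGHT
echo
<<<<<<< LEFT
foxtrot
=======
alpha
>>>>>>> RIGHT
echo

Derivation:
Final LEFT:  [delta, foxtrot, alpha, foxtrot, foxtrot]
Final RIGHT: [delta, bravo, echo, alpha, echo]
i=0: L=delta R=delta -> agree -> delta
i=1: BASE=delta L=foxtrot R=bravo all differ -> CONFLICT
i=2: L=alpha=BASE, R=echo -> take RIGHT -> echo
i=3: BASE=golf L=foxtrot R=alpha all differ -> CONFLICT
i=4: L=foxtrot=BASE, R=echo -> take RIGHT -> echo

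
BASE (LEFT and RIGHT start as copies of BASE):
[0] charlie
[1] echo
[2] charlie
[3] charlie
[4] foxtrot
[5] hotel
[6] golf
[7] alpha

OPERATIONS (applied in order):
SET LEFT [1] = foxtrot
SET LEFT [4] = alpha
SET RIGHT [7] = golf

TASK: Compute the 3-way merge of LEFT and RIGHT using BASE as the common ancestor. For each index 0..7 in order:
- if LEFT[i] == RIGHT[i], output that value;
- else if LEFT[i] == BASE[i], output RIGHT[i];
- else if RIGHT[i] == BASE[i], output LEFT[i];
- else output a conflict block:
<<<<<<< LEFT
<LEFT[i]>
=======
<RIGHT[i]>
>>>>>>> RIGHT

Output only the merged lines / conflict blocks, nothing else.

Answer: charlie
foxtrot
charlie
charlie
alpha
hotel
golf
golf

Derivation:
Final LEFT:  [charlie, foxtrot, charlie, charlie, alpha, hotel, golf, alpha]
Final RIGHT: [charlie, echo, charlie, charlie, foxtrot, hotel, golf, golf]
i=0: L=charlie R=charlie -> agree -> charlie
i=1: L=foxtrot, R=echo=BASE -> take LEFT -> foxtrot
i=2: L=charlie R=charlie -> agree -> charlie
i=3: L=charlie R=charlie -> agree -> charlie
i=4: L=alpha, R=foxtrot=BASE -> take LEFT -> alpha
i=5: L=hotel R=hotel -> agree -> hotel
i=6: L=golf R=golf -> agree -> golf
i=7: L=alpha=BASE, R=golf -> take RIGHT -> golf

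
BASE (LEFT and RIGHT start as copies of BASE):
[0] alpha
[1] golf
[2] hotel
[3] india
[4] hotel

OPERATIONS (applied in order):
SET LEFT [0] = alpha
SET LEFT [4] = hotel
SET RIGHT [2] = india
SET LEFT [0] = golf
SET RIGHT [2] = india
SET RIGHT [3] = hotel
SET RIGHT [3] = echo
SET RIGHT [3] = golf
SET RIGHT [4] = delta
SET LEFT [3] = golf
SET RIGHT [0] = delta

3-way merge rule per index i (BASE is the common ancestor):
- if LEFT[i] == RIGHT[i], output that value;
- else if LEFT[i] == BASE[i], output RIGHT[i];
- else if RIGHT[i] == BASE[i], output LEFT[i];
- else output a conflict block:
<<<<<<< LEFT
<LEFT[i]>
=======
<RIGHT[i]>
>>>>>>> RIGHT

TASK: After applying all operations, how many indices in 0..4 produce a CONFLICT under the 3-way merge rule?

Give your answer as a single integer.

Final LEFT:  [golf, golf, hotel, golf, hotel]
Final RIGHT: [delta, golf, india, golf, delta]
i=0: BASE=alpha L=golf R=delta all differ -> CONFLICT
i=1: L=golf R=golf -> agree -> golf
i=2: L=hotel=BASE, R=india -> take RIGHT -> india
i=3: L=golf R=golf -> agree -> golf
i=4: L=hotel=BASE, R=delta -> take RIGHT -> delta
Conflict count: 1

Answer: 1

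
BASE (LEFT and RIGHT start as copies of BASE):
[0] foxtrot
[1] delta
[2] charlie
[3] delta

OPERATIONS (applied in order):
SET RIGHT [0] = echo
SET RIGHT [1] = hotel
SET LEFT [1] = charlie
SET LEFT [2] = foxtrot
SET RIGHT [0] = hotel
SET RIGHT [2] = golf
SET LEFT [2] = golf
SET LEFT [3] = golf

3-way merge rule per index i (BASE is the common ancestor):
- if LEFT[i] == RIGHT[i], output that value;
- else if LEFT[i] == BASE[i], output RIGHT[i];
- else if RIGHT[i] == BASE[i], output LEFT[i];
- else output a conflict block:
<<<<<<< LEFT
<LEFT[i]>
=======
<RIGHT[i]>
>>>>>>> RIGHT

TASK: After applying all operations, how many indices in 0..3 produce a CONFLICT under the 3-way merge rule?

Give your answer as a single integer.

Answer: 1

Derivation:
Final LEFT:  [foxtrot, charlie, golf, golf]
Final RIGHT: [hotel, hotel, golf, delta]
i=0: L=foxtrot=BASE, R=hotel -> take RIGHT -> hotel
i=1: BASE=delta L=charlie R=hotel all differ -> CONFLICT
i=2: L=golf R=golf -> agree -> golf
i=3: L=golf, R=delta=BASE -> take LEFT -> golf
Conflict count: 1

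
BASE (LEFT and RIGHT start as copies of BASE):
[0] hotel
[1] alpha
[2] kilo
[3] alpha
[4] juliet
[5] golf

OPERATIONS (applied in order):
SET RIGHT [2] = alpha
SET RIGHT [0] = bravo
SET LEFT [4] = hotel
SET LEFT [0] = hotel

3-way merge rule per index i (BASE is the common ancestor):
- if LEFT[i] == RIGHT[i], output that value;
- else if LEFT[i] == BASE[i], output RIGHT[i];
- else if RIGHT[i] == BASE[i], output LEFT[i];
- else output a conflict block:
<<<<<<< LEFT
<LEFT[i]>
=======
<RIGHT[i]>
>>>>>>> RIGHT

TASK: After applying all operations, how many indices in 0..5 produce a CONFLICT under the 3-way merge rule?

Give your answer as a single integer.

Answer: 0

Derivation:
Final LEFT:  [hotel, alpha, kilo, alpha, hotel, golf]
Final RIGHT: [bravo, alpha, alpha, alpha, juliet, golf]
i=0: L=hotel=BASE, R=bravo -> take RIGHT -> bravo
i=1: L=alpha R=alpha -> agree -> alpha
i=2: L=kilo=BASE, R=alpha -> take RIGHT -> alpha
i=3: L=alpha R=alpha -> agree -> alpha
i=4: L=hotel, R=juliet=BASE -> take LEFT -> hotel
i=5: L=golf R=golf -> agree -> golf
Conflict count: 0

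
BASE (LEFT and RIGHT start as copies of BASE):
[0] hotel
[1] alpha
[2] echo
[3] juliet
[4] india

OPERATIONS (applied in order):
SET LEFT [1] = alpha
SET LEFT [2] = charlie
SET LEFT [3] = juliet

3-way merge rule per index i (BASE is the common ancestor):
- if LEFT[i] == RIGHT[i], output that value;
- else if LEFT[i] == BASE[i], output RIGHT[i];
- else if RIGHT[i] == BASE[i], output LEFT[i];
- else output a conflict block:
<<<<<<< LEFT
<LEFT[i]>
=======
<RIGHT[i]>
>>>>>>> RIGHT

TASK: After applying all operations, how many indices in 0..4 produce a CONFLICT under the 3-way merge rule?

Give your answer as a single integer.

Answer: 0

Derivation:
Final LEFT:  [hotel, alpha, charlie, juliet, india]
Final RIGHT: [hotel, alpha, echo, juliet, india]
i=0: L=hotel R=hotel -> agree -> hotel
i=1: L=alpha R=alpha -> agree -> alpha
i=2: L=charlie, R=echo=BASE -> take LEFT -> charlie
i=3: L=juliet R=juliet -> agree -> juliet
i=4: L=india R=india -> agree -> india
Conflict count: 0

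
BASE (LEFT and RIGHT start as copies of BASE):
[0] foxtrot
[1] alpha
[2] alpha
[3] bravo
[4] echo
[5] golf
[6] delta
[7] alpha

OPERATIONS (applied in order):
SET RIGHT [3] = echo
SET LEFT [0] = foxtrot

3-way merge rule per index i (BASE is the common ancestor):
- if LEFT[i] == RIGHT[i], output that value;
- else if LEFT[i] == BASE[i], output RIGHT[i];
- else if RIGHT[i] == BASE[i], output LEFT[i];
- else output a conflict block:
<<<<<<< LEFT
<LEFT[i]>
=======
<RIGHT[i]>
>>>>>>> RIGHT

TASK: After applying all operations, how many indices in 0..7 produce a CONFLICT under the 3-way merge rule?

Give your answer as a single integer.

Final LEFT:  [foxtrot, alpha, alpha, bravo, echo, golf, delta, alpha]
Final RIGHT: [foxtrot, alpha, alpha, echo, echo, golf, delta, alpha]
i=0: L=foxtrot R=foxtrot -> agree -> foxtrot
i=1: L=alpha R=alpha -> agree -> alpha
i=2: L=alpha R=alpha -> agree -> alpha
i=3: L=bravo=BASE, R=echo -> take RIGHT -> echo
i=4: L=echo R=echo -> agree -> echo
i=5: L=golf R=golf -> agree -> golf
i=6: L=delta R=delta -> agree -> delta
i=7: L=alpha R=alpha -> agree -> alpha
Conflict count: 0

Answer: 0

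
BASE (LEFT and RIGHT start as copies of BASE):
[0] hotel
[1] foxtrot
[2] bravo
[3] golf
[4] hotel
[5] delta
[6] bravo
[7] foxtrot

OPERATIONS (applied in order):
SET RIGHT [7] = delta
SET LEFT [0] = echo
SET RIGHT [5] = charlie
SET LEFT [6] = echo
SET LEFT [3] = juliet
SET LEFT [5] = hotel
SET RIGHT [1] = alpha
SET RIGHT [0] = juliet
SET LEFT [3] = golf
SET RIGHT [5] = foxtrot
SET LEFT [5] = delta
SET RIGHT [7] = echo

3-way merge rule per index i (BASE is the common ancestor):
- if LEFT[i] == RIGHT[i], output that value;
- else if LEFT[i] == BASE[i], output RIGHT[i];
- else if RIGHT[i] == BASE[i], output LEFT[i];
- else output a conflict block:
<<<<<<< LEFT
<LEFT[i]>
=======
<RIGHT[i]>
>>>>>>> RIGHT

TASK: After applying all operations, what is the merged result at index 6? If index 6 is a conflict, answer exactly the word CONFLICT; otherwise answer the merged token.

Answer: echo

Derivation:
Final LEFT:  [echo, foxtrot, bravo, golf, hotel, delta, echo, foxtrot]
Final RIGHT: [juliet, alpha, bravo, golf, hotel, foxtrot, bravo, echo]
i=0: BASE=hotel L=echo R=juliet all differ -> CONFLICT
i=1: L=foxtrot=BASE, R=alpha -> take RIGHT -> alpha
i=2: L=bravo R=bravo -> agree -> bravo
i=3: L=golf R=golf -> agree -> golf
i=4: L=hotel R=hotel -> agree -> hotel
i=5: L=delta=BASE, R=foxtrot -> take RIGHT -> foxtrot
i=6: L=echo, R=bravo=BASE -> take LEFT -> echo
i=7: L=foxtrot=BASE, R=echo -> take RIGHT -> echo
Index 6 -> echo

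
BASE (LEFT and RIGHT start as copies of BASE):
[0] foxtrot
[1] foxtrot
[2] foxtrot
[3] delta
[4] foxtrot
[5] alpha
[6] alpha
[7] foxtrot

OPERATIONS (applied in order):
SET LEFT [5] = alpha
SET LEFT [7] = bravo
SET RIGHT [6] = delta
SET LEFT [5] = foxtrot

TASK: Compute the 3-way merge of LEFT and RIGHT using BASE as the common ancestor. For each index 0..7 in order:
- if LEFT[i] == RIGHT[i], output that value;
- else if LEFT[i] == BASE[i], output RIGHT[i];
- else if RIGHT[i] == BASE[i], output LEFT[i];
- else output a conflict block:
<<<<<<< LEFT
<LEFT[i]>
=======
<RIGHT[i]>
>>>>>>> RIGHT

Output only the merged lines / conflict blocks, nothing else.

Final LEFT:  [foxtrot, foxtrot, foxtrot, delta, foxtrot, foxtrot, alpha, bravo]
Final RIGHT: [foxtrot, foxtrot, foxtrot, delta, foxtrot, alpha, delta, foxtrot]
i=0: L=foxtrot R=foxtrot -> agree -> foxtrot
i=1: L=foxtrot R=foxtrot -> agree -> foxtrot
i=2: L=foxtrot R=foxtrot -> agree -> foxtrot
i=3: L=delta R=delta -> agree -> delta
i=4: L=foxtrot R=foxtrot -> agree -> foxtrot
i=5: L=foxtrot, R=alpha=BASE -> take LEFT -> foxtrot
i=6: L=alpha=BASE, R=delta -> take RIGHT -> delta
i=7: L=bravo, R=foxtrot=BASE -> take LEFT -> bravo

Answer: foxtrot
foxtrot
foxtrot
delta
foxtrot
foxtrot
delta
bravo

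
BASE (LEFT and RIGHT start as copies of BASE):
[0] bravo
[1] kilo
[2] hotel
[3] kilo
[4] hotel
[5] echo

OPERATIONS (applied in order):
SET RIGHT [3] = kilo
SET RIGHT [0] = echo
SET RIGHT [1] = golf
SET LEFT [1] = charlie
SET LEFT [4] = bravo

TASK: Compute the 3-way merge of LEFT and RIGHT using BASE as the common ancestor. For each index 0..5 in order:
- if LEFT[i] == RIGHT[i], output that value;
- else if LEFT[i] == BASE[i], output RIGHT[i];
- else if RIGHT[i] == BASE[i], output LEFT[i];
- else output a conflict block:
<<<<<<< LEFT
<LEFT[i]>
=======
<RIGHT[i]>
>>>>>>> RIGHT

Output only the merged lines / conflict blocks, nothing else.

Answer: echo
<<<<<<< LEFT
charlie
=======
golf
>>>>>>> RIGHT
hotel
kilo
bravo
echo

Derivation:
Final LEFT:  [bravo, charlie, hotel, kilo, bravo, echo]
Final RIGHT: [echo, golf, hotel, kilo, hotel, echo]
i=0: L=bravo=BASE, R=echo -> take RIGHT -> echo
i=1: BASE=kilo L=charlie R=golf all differ -> CONFLICT
i=2: L=hotel R=hotel -> agree -> hotel
i=3: L=kilo R=kilo -> agree -> kilo
i=4: L=bravo, R=hotel=BASE -> take LEFT -> bravo
i=5: L=echo R=echo -> agree -> echo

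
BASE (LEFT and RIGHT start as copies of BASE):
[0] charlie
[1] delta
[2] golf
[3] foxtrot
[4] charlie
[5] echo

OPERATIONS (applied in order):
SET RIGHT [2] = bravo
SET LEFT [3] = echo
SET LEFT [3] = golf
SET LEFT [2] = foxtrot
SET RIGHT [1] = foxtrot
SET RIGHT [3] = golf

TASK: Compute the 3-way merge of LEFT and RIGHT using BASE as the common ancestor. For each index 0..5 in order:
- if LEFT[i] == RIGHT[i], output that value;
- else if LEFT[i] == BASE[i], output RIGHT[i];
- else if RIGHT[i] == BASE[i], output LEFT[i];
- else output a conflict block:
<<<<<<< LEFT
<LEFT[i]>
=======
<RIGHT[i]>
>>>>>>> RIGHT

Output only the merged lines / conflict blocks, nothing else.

Answer: charlie
foxtrot
<<<<<<< LEFT
foxtrot
=======
bravo
>>>>>>> RIGHT
golf
charlie
echo

Derivation:
Final LEFT:  [charlie, delta, foxtrot, golf, charlie, echo]
Final RIGHT: [charlie, foxtrot, bravo, golf, charlie, echo]
i=0: L=charlie R=charlie -> agree -> charlie
i=1: L=delta=BASE, R=foxtrot -> take RIGHT -> foxtrot
i=2: BASE=golf L=foxtrot R=bravo all differ -> CONFLICT
i=3: L=golf R=golf -> agree -> golf
i=4: L=charlie R=charlie -> agree -> charlie
i=5: L=echo R=echo -> agree -> echo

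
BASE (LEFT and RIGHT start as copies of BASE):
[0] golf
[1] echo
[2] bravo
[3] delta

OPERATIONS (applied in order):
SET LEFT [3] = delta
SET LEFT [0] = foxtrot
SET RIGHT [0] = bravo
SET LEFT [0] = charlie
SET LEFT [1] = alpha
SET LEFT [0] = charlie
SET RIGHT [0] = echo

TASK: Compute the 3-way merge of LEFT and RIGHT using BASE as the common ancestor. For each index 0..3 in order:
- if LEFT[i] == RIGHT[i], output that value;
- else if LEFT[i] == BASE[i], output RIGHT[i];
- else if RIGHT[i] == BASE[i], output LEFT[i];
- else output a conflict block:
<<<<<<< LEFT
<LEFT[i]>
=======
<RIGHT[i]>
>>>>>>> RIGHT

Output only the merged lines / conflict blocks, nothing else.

Answer: <<<<<<< LEFT
charlie
=======
echo
>>>>>>> RIGHT
alpha
bravo
delta

Derivation:
Final LEFT:  [charlie, alpha, bravo, delta]
Final RIGHT: [echo, echo, bravo, delta]
i=0: BASE=golf L=charlie R=echo all differ -> CONFLICT
i=1: L=alpha, R=echo=BASE -> take LEFT -> alpha
i=2: L=bravo R=bravo -> agree -> bravo
i=3: L=delta R=delta -> agree -> delta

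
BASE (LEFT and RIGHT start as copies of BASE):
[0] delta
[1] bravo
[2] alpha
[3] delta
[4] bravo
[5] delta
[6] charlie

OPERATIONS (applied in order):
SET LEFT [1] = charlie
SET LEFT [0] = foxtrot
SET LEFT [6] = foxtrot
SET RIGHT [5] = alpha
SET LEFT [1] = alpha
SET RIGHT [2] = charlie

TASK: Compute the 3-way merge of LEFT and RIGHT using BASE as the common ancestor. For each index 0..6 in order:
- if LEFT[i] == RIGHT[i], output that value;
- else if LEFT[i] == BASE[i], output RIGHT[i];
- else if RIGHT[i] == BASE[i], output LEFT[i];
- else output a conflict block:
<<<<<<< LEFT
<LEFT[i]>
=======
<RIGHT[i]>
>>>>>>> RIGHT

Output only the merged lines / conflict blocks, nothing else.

Final LEFT:  [foxtrot, alpha, alpha, delta, bravo, delta, foxtrot]
Final RIGHT: [delta, bravo, charlie, delta, bravo, alpha, charlie]
i=0: L=foxtrot, R=delta=BASE -> take LEFT -> foxtrot
i=1: L=alpha, R=bravo=BASE -> take LEFT -> alpha
i=2: L=alpha=BASE, R=charlie -> take RIGHT -> charlie
i=3: L=delta R=delta -> agree -> delta
i=4: L=bravo R=bravo -> agree -> bravo
i=5: L=delta=BASE, R=alpha -> take RIGHT -> alpha
i=6: L=foxtrot, R=charlie=BASE -> take LEFT -> foxtrot

Answer: foxtrot
alpha
charlie
delta
bravo
alpha
foxtrot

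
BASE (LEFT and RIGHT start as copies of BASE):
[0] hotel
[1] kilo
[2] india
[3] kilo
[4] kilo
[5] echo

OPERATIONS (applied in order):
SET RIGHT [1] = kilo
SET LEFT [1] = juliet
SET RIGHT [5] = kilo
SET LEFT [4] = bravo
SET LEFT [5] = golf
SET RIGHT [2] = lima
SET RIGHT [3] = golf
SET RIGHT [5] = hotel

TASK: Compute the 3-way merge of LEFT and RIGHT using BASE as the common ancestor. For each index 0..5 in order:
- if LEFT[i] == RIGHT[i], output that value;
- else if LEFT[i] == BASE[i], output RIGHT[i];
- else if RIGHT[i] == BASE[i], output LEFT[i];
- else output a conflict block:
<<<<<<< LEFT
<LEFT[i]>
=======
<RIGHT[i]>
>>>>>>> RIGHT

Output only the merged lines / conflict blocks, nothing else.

Final LEFT:  [hotel, juliet, india, kilo, bravo, golf]
Final RIGHT: [hotel, kilo, lima, golf, kilo, hotel]
i=0: L=hotel R=hotel -> agree -> hotel
i=1: L=juliet, R=kilo=BASE -> take LEFT -> juliet
i=2: L=india=BASE, R=lima -> take RIGHT -> lima
i=3: L=kilo=BASE, R=golf -> take RIGHT -> golf
i=4: L=bravo, R=kilo=BASE -> take LEFT -> bravo
i=5: BASE=echo L=golf R=hotel all differ -> CONFLICT

Answer: hotel
juliet
lima
golf
bravo
<<<<<<< LEFT
golf
=======
hotel
>>>>>>> RIGHT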